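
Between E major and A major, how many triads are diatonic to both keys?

4

Diatonic triads of E major: E (I), F#m (ii), G#m (iii), A (IV), B (V), C#m (vi), D#dim (vii°).
Diatonic triads of A major: A (I), Bm (ii), C#m (iii), D (IV), E (V), F#m (vi), G#dim (vii°).
Matching root and quality in both lists: E, F#m, A, C#m.
That gives 4 common triads.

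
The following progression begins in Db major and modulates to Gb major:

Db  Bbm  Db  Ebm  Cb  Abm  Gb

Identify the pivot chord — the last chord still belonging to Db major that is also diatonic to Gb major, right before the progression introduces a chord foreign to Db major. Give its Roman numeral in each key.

Chords diatonic to Db major: Db, Ebm, Fm, Gb, Ab, Bbm, Cdim.
Reading the progression, the first chord not in that set is Cb, so the modulation leaves Db major there.
The chord immediately before Cb is Ebm, which is diatonic to both keys: ii in Db major and vi in Gb major.

Ebm — ii in Db major, vi in Gb major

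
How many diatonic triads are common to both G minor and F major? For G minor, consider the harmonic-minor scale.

1

Diatonic triads of G minor (harmonic minor): Gm (i), Adim (ii°), Bbaug (III+), Cm (iv), D (V), Eb (VI), F#dim (vii°).
Diatonic triads of F major: F (I), Gm (ii), Am (iii), Bb (IV), C (V), Dm (vi), Edim (vii°).
Matching root and quality in both lists: Gm.
That gives 1 common triad.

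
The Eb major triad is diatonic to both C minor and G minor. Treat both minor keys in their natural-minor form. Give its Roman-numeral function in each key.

III in C minor; VI in G minor

The scale of C minor (natural minor) is C D Eb F G Ab Bb; Eb is degree 3, and the triad built there (Eb-G-Bb) is major, so it is III.
The scale of G minor (natural minor) is G A Bb C D Eb F; Eb is degree 6, and the triad built there (Eb-G-Bb) is major, so it is VI.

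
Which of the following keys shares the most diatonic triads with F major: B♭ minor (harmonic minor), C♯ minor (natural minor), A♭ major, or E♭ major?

E♭ major

Triads of F major: F (I), Gm (ii), Am (iii), B♭ (IV), C (V), Dm (vi), Edim (vii°).
B♭ minor (harmonic minor) shares 1: F.
C♯ minor (natural minor) shares 0: none.
A♭ major shares 0: none.
E♭ major shares 2: Gm, B♭.
The most common triads (2) are shared with E♭ major.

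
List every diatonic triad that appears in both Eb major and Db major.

Triads in Eb major: Eb (I), Fm (ii), Gm (iii), Ab (IV), Bb (V), Cm (vi), Ddim (vii°).
Triads in Db major: Db (I), Ebm (ii), Fm (iii), Gb (IV), Ab (V), Bbm (vi), Cdim (vii°).
Shared triads with their functions: Fm (ii in Eb major, iii in Db major); Ab (IV in Eb major, V in Db major).

Fm, Ab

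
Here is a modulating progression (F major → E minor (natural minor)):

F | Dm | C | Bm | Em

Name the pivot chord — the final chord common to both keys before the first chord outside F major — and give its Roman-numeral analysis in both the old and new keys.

Chords diatonic to F major: F, Gm, Am, B♭, C, Dm, Edim.
Reading the progression, the first chord not in that set is Bm, so the modulation leaves F major there.
The chord immediately before Bm is C, which is diatonic to both keys: V in F major and VI in E minor.

C — V in F major, VI in E minor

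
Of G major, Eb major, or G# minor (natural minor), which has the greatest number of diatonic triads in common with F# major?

G# minor

Triads of F# major: F# (I), G#m (ii), A#m (iii), B (IV), C# (V), D#m (vi), E#dim (vii°).
G major shares 0: none.
Eb major shares 0: none.
G# minor (natural minor) shares 4: F#, G#m, B, D#m.
The most common triads (4) are shared with G# minor.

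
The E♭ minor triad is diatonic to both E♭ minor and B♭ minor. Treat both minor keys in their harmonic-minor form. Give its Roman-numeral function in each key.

The scale of E♭ minor (harmonic minor) is E♭ F G♭ A♭ B♭ C♭ D; E♭ is degree 1, and the triad built there (E♭-G♭-B♭) is minor, so it is i.
The scale of B♭ minor (harmonic minor) is B♭ C D♭ E♭ F G♭ A; E♭ is degree 4, and the triad built there (E♭-G♭-B♭) is minor, so it is iv.

i in E♭ minor; iv in B♭ minor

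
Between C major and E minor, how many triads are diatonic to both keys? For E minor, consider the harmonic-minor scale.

3

Diatonic triads of C major: C (I), Dm (ii), Em (iii), F (IV), G (V), Am (vi), Bdim (vii°).
Diatonic triads of E minor (harmonic minor): Em (i), F#dim (ii°), Gaug (III+), Am (iv), B (V), C (VI), D#dim (vii°).
Matching root and quality in both lists: C, Em, Am.
That gives 3 common triads.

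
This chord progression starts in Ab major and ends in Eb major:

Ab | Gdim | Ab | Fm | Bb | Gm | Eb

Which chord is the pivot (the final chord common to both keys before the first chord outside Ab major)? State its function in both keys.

Chords diatonic to Ab major: Ab, Bbm, Cm, Db, Eb, Fm, Gdim.
Reading the progression, the first chord not in that set is Bb, so the modulation leaves Ab major there.
The chord immediately before Bb is Fm, which is diatonic to both keys: vi in Ab major and ii in Eb major.

Fm — vi in Ab major, ii in Eb major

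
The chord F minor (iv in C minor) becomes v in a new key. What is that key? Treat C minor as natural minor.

B♭ minor

The numeral v denotes a minor triad on scale degree 5. With F on degree 5, the tonic of the new key is B♭.
Degree 5 carries a minor triad in natural-minor keys, so the destination is B♭ minor.
Check: the diatonic triads of B♭ minor (natural minor) are B♭m (i), Cdim (ii°), D♭ (III), E♭m (iv), Fm (v), G♭ (VI), A♭ (VII) — F minor is indeed v.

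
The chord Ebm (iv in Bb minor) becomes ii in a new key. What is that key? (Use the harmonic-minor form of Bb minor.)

The numeral ii denotes a minor triad on scale degree 2. With Eb on degree 2, the tonic of the new key is Db.
Degree 2 carries a minor triad in major keys, so the destination is Db major.
Check: the diatonic triads of Db major are Db (I), Ebm (ii), Fm (iii), Gb (IV), Ab (V), Bbm (vi), Cdim (vii°) — Ebm is indeed ii.

Db major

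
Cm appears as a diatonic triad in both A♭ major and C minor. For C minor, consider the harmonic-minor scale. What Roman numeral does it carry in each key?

The scale of A♭ major is A♭ B♭ C D♭ E♭ F G; C is degree 3, and the triad built there (C-E♭-G) is minor, so it is iii.
The scale of C minor (harmonic minor) is C D E♭ F G A♭ B; C is degree 1, and the triad built there (C-E♭-G) is minor, so it is i.

iii in A♭ major; i in C minor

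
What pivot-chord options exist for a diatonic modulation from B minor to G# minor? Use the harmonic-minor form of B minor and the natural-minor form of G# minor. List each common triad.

Triads in B minor (harmonic minor): Bm (i), C#dim (ii°), Daug (III+), Em (iv), F# (V), G (VI), A#dim (vii°).
Triads in G# minor (natural minor): G#m (i), A#dim (ii°), B (III), C#m (iv), D#m (v), E (VI), F# (VII).
Shared triads with their functions: F# (V in B minor, VII in G# minor); A#dim (vii° in B minor, ii° in G# minor).

F#, A#dim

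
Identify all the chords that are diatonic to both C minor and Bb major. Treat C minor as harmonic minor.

Triads in C minor (harmonic minor): Cm (i), Ddim (ii°), Ebaug (III+), Fm (iv), G (V), Ab (VI), Bdim (vii°).
Triads in Bb major: Bb (I), Cm (ii), Dm (iii), Eb (IV), F (V), Gm (vi), Adim (vii°).
Shared triads with their functions: Cm (i in C minor, ii in Bb major).

Cm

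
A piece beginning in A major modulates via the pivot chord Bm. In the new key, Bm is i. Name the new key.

B minor

The numeral i denotes a minor triad on scale degree 1. With B on degree 1, the tonic of the new key is B.
Degree 1 carries a minor triad in minor keys, so the destination is B minor.
Check: the diatonic triads of B minor (natural minor) are Bm (i), C♯dim (ii°), D (III), Em (iv), F♯m (v), G (VI), A (VII) — Bm is indeed i.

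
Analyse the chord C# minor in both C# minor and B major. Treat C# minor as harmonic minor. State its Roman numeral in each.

The scale of C# minor (harmonic minor) is C# D# E F# G# A B#; C# is degree 1, and the triad built there (C#-E-G#) is minor, so it is i.
The scale of B major is B C# D# E F# G# A#; C# is degree 2, and the triad built there (C#-E-G#) is minor, so it is ii.

i in C# minor; ii in B major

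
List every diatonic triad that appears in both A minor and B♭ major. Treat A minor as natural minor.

Triads in A minor (natural minor): A minor (i), B diminished (ii°), C major (III), D minor (iv), E minor (v), F major (VI), G major (VII).
Triads in B♭ major: B♭ major (I), C minor (ii), D minor (iii), E♭ major (IV), F major (V), G minor (vi), A diminished (vii°).
Shared triads with their functions: D minor (iv in A minor, iii in B♭ major); F major (VI in A minor, V in B♭ major).

Dm, F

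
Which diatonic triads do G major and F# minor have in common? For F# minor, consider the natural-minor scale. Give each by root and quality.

Triads in G major: G major (I), A minor (ii), B minor (iii), C major (IV), D major (V), E minor (vi), F# diminished (vii°).
Triads in F# minor (natural minor): F# minor (i), G# diminished (ii°), A major (III), B minor (iv), C# minor (v), D major (VI), E major (VII).
Shared triads with their functions: B minor (iii in G major, iv in F# minor); D major (V in G major, VI in F# minor).

Bm, D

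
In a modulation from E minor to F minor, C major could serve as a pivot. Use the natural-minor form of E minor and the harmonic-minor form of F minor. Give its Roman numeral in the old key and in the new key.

VI in E minor; V in F minor

The scale of E minor (natural minor) is E F# G A B C D; C is degree 6, and the triad built there (C-E-G) is major, so it is VI.
The scale of F minor (harmonic minor) is F G Ab Bb C Db E; C is degree 5, and the triad built there (C-E-G) is major, so it is V.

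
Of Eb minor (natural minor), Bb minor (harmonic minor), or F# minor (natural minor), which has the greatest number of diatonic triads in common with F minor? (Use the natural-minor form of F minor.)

Triads of F minor (natural minor): F minor (i), G diminished (ii°), Ab major (III), Bb minor (iv), C minor (v), Db major (VI), Eb major (VII).
Eb minor (natural minor) shares 2: Bbm, Db.
Bb minor (harmonic minor) shares 1: Bbm.
F# minor (natural minor) shares 0: none.
The most common triads (2) are shared with Eb minor.

Eb minor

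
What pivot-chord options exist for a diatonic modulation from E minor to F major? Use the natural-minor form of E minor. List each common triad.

Am, C

Triads in E minor (natural minor): Em (i), F♯dim (ii°), G (III), Am (iv), Bm (v), C (VI), D (VII).
Triads in F major: F (I), Gm (ii), Am (iii), B♭ (IV), C (V), Dm (vi), Edim (vii°).
Shared triads with their functions: Am (iv in E minor, iii in F major); C (VI in E minor, V in F major).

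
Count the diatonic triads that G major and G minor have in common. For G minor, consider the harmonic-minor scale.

2

Diatonic triads of G major: G (I), Am (ii), Bm (iii), C (IV), D (V), Em (vi), F#dim (vii°).
Diatonic triads of G minor (harmonic minor): Gm (i), Adim (ii°), Bbaug (III+), Cm (iv), D (V), Eb (VI), F#dim (vii°).
Matching root and quality in both lists: D, F#dim.
That gives 2 common triads.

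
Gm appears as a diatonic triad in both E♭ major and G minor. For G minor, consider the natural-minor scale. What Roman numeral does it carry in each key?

iii in E♭ major; i in G minor

The scale of E♭ major is E♭ F G A♭ B♭ C D; G is degree 3, and the triad built there (G-B♭-D) is minor, so it is iii.
The scale of G minor (natural minor) is G A B♭ C D E♭ F; G is degree 1, and the triad built there (G-B♭-D) is minor, so it is i.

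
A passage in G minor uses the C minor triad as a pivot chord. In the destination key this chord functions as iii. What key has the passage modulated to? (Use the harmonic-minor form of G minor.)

The numeral iii denotes a minor triad on scale degree 3. With C on degree 3, the tonic of the new key is Ab.
Degree 3 carries a minor triad in major keys, so the destination is Ab major.
Check: the diatonic triads of Ab major are Ab (I), Bbm (ii), Cm (iii), Db (IV), Eb (V), Fm (vi), Gdim (vii°) — C minor is indeed iii.

Ab major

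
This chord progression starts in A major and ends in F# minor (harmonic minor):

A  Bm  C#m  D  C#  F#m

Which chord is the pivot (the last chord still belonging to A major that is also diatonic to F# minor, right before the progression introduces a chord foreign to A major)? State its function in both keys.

Chords diatonic to A major: A, Bm, C#m, D, E, F#m, G#dim.
Reading the progression, the first chord not in that set is C#, so the modulation leaves A major there.
The chord immediately before C# is D, which is diatonic to both keys: IV in A major and VI in F# minor.

D — IV in A major, VI in F# minor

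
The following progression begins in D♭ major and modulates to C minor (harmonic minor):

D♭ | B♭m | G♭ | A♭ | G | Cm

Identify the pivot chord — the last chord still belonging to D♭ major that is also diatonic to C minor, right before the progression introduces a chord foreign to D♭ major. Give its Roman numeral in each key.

Chords diatonic to D♭ major: D♭, E♭m, Fm, G♭, A♭, B♭m, Cdim.
Reading the progression, the first chord not in that set is G, so the modulation leaves D♭ major there.
The chord immediately before G is A♭, which is diatonic to both keys: V in D♭ major and VI in C minor.

A♭ — V in D♭ major, VI in C minor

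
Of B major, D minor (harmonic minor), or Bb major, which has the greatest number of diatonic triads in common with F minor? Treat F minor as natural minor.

Triads of F minor (natural minor): F minor (i), G diminished (ii°), Ab major (III), Bb minor (iv), C minor (v), Db major (VI), Eb major (VII).
B major shares 0: none.
D minor (harmonic minor) shares 0: none.
Bb major shares 2: Cm, Eb.
The most common triads (2) are shared with Bb major.

Bb major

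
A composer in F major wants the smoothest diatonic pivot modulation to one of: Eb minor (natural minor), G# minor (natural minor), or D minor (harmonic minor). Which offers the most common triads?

D minor

Triads of F major: F major (I), G minor (ii), A minor (iii), Bb major (IV), C major (V), D minor (vi), E diminished (vii°).
Eb minor (natural minor) shares 0: none.
G# minor (natural minor) shares 0: none.
D minor (harmonic minor) shares 4: Gm, Bb, Dm, Edim.
The most common triads (4) are shared with D minor.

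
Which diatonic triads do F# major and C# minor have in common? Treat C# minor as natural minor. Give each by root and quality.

Triads in F# major: F# (I), G#m (ii), A#m (iii), B (IV), C# (V), D#m (vi), E#dim (vii°).
Triads in C# minor (natural minor): C#m (i), D#dim (ii°), E (III), F#m (iv), G#m (v), A (VI), B (VII).
Shared triads with their functions: G#m (ii in F# major, v in C# minor); B (IV in F# major, VII in C# minor).

G#m, B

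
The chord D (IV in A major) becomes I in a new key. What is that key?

The numeral I denotes a major triad on scale degree 1. With D on degree 1, the tonic of the new key is D.
Degree 1 carries a major triad in major keys, so the destination is D major.
Check: the diatonic triads of D major are D (I), Em (ii), F#m (iii), G (IV), A (V), Bm (vi), C#dim (vii°) — D is indeed I.

D major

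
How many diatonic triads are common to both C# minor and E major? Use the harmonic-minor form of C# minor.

Diatonic triads of C# minor (harmonic minor): C#m (i), D#dim (ii°), Eaug (III+), F#m (iv), G# (V), A (VI), B#dim (vii°).
Diatonic triads of E major: E (I), F#m (ii), G#m (iii), A (IV), B (V), C#m (vi), D#dim (vii°).
Matching root and quality in both lists: C#m, D#dim, F#m, A.
That gives 4 common triads.

4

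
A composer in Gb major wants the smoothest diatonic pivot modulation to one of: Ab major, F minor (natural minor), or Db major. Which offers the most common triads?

Db major

Triads of Gb major: Gb major (I), Ab minor (ii), Bb minor (iii), Cb major (IV), Db major (V), Eb minor (vi), F diminished (vii°).
Ab major shares 2: Bbm, Db.
F minor (natural minor) shares 2: Bbm, Db.
Db major shares 4: Gb, Bbm, Db, Ebm.
The most common triads (4) are shared with Db major.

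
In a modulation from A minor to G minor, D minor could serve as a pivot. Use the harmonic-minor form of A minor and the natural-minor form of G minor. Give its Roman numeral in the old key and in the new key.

iv in A minor; v in G minor

The scale of A minor (harmonic minor) is A B C D E F G♯; D is degree 4, and the triad built there (D-F-A) is minor, so it is iv.
The scale of G minor (natural minor) is G A B♭ C D E♭ F; D is degree 5, and the triad built there (D-F-A) is minor, so it is v.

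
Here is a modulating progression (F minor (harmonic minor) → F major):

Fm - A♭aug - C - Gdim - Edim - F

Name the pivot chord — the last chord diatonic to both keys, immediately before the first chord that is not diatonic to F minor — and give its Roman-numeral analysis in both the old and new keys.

Chords diatonic to F minor: Fm, Gdim, A♭aug, B♭m, C, D♭, Edim.
Reading the progression, the first chord not in that set is F, so the modulation leaves F minor there.
The chord immediately before F is Edim, which is diatonic to both keys: vii° in F minor and vii° in F major.

Edim — vii° in F minor, vii° in F major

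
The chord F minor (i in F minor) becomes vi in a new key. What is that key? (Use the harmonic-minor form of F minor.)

Ab major

The numeral vi denotes a minor triad on scale degree 6. With F on degree 6, the tonic of the new key is Ab.
Degree 6 carries a minor triad in major keys, so the destination is Ab major.
Check: the diatonic triads of Ab major are Ab (I), Bbm (ii), Cm (iii), Db (IV), Eb (V), Fm (vi), Gdim (vii°) — F minor is indeed vi.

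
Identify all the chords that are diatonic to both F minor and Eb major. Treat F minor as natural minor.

Triads in F minor (natural minor): Fm (i), Gdim (ii°), Ab (III), Bbm (iv), Cm (v), Db (VI), Eb (VII).
Triads in Eb major: Eb (I), Fm (ii), Gm (iii), Ab (IV), Bb (V), Cm (vi), Ddim (vii°).
Shared triads with their functions: Fm (i in F minor, ii in Eb major); Ab (III in F minor, IV in Eb major); Cm (v in F minor, vi in Eb major); Eb (VII in F minor, I in Eb major).

Fm, Ab, Cm, Eb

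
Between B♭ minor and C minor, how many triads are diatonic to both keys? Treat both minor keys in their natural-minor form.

Diatonic triads of B♭ minor (natural minor): B♭m (i), Cdim (ii°), D♭ (III), E♭m (iv), Fm (v), G♭ (VI), A♭ (VII).
Diatonic triads of C minor (natural minor): Cm (i), Ddim (ii°), E♭ (III), Fm (iv), Gm (v), A♭ (VI), B♭ (VII).
Matching root and quality in both lists: Fm, A♭.
That gives 2 common triads.

2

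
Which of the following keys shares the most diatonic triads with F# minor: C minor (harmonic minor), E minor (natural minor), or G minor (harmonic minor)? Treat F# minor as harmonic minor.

E minor

Triads of F# minor (harmonic minor): F#m (i), G#dim (ii°), Aaug (III+), Bm (iv), C# (V), D (VI), E#dim (vii°).
C minor (harmonic minor) shares 0: none.
E minor (natural minor) shares 2: Bm, D.
G minor (harmonic minor) shares 1: D.
The most common triads (2) are shared with E minor.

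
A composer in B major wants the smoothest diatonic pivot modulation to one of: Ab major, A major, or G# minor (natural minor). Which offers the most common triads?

G# minor

Triads of B major: B (I), C#m (ii), D#m (iii), E (IV), F# (V), G#m (vi), A#dim (vii°).
Ab major shares 0: none.
A major shares 2: C#m, E.
G# minor (natural minor) shares 7: B, C#m, D#m, E, F#, G#m, A#dim.
The most common triads (7) are shared with G# minor.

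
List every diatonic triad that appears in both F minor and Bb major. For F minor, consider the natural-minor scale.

Cm, Eb

Triads in F minor (natural minor): Fm (i), Gdim (ii°), Ab (III), Bbm (iv), Cm (v), Db (VI), Eb (VII).
Triads in Bb major: Bb (I), Cm (ii), Dm (iii), Eb (IV), F (V), Gm (vi), Adim (vii°).
Shared triads with their functions: Cm (v in F minor, ii in Bb major); Eb (VII in F minor, IV in Bb major).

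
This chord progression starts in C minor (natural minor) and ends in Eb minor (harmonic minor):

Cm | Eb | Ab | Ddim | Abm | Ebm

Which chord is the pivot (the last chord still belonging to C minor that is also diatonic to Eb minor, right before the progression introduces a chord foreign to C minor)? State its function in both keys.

Chords diatonic to C minor: Cm, Ddim, Eb, Fm, Gm, Ab, Bb.
Reading the progression, the first chord not in that set is Abm, so the modulation leaves C minor there.
The chord immediately before Abm is Ddim, which is diatonic to both keys: ii° in C minor and vii° in Eb minor.

Ddim — ii° in C minor, vii° in Eb minor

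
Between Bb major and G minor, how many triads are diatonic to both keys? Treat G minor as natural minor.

Diatonic triads of Bb major: Bb (I), Cm (ii), Dm (iii), Eb (IV), F (V), Gm (vi), Adim (vii°).
Diatonic triads of G minor (natural minor): Gm (i), Adim (ii°), Bb (III), Cm (iv), Dm (v), Eb (VI), F (VII).
Matching root and quality in both lists: Bb, Cm, Dm, Eb, F, Gm, Adim.
That gives 7 common triads.

7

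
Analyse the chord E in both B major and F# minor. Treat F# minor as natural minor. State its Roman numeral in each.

The scale of B major is B C# D# E F# G# A#; E is degree 4, and the triad built there (E-G#-B) is major, so it is IV.
The scale of F# minor (natural minor) is F# G# A B C# D E; E is degree 7, and the triad built there (E-G#-B) is major, so it is VII.

IV in B major; VII in F# minor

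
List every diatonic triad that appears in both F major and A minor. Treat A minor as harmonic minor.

F, Am, Dm

Triads in F major: F (I), Gm (ii), Am (iii), Bb (IV), C (V), Dm (vi), Edim (vii°).
Triads in A minor (harmonic minor): Am (i), Bdim (ii°), Caug (III+), Dm (iv), E (V), F (VI), G#dim (vii°).
Shared triads with their functions: F (I in F major, VI in A minor); Am (iii in F major, i in A minor); Dm (vi in F major, iv in A minor).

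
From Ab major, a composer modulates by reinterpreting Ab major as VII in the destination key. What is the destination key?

The numeral VII denotes a major triad on scale degree 7. With Ab on degree 7, the tonic of the new key is Bb.
Degree 7 carries a major triad in natural-minor keys, so the destination is Bb minor.
Check: the diatonic triads of Bb minor (natural minor) are Bbm (i), Cdim (ii°), Db (III), Ebm (iv), Fm (v), Gb (VI), Ab (VII) — Ab major is indeed VII.

Bb minor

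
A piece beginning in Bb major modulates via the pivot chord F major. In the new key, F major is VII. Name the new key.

G minor

The numeral VII denotes a major triad on scale degree 7. With F on degree 7, the tonic of the new key is G.
Degree 7 carries a major triad in natural-minor keys, so the destination is G minor.
Check: the diatonic triads of G minor (natural minor) are Gm (i), Adim (ii°), Bb (III), Cm (iv), Dm (v), Eb (VI), F (VII) — F major is indeed VII.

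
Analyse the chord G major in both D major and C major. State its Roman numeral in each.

IV in D major; V in C major

The scale of D major is D E F# G A B C#; G is degree 4, and the triad built there (G-B-D) is major, so it is IV.
The scale of C major is C D E F G A B; G is degree 5, and the triad built there (G-B-D) is major, so it is V.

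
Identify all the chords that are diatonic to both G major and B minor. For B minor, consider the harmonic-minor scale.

G, Bm, Em

Triads in G major: G major (I), A minor (ii), B minor (iii), C major (IV), D major (V), E minor (vi), F# diminished (vii°).
Triads in B minor (harmonic minor): B minor (i), C# diminished (ii°), D augmented (III+), E minor (iv), F# major (V), G major (VI), A# diminished (vii°).
Shared triads with their functions: G major (I in G major, VI in B minor); B minor (iii in G major, i in B minor); E minor (vi in G major, iv in B minor).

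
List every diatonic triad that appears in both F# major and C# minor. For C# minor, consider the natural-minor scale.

Triads in F# major: F# major (I), G# minor (ii), A# minor (iii), B major (IV), C# major (V), D# minor (vi), E# diminished (vii°).
Triads in C# minor (natural minor): C# minor (i), D# diminished (ii°), E major (III), F# minor (iv), G# minor (v), A major (VI), B major (VII).
Shared triads with their functions: G# minor (ii in F# major, v in C# minor); B major (IV in F# major, VII in C# minor).

G#m, B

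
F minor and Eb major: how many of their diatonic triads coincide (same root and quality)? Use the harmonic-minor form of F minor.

Diatonic triads of F minor (harmonic minor): Fm (i), Gdim (ii°), Abaug (III+), Bbm (iv), C (V), Db (VI), Edim (vii°).
Diatonic triads of Eb major: Eb (I), Fm (ii), Gm (iii), Ab (IV), Bb (V), Cm (vi), Ddim (vii°).
Matching root and quality in both lists: Fm.
That gives 1 common triad.

1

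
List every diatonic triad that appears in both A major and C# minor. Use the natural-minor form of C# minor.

A, C#m, E, F#m

Triads in A major: A (I), Bm (ii), C#m (iii), D (IV), E (V), F#m (vi), G#dim (vii°).
Triads in C# minor (natural minor): C#m (i), D#dim (ii°), E (III), F#m (iv), G#m (v), A (VI), B (VII).
Shared triads with their functions: A (I in A major, VI in C# minor); C#m (iii in A major, i in C# minor); E (V in A major, III in C# minor); F#m (vi in A major, iv in C# minor).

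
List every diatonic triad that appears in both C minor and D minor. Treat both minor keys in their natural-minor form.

Triads in C minor (natural minor): Cm (i), Ddim (ii°), Eb (III), Fm (iv), Gm (v), Ab (VI), Bb (VII).
Triads in D minor (natural minor): Dm (i), Edim (ii°), F (III), Gm (iv), Am (v), Bb (VI), C (VII).
Shared triads with their functions: Gm (v in C minor, iv in D minor); Bb (VII in C minor, VI in D minor).

Gm, Bb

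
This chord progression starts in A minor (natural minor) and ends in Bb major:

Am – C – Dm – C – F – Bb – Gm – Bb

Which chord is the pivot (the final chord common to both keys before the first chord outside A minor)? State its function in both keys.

F — VI in A minor, V in Bb major

Chords diatonic to A minor: Am, Bdim, C, Dm, Em, F, G.
Reading the progression, the first chord not in that set is Bb, so the modulation leaves A minor there.
The chord immediately before Bb is F, which is diatonic to both keys: VI in A minor and V in Bb major.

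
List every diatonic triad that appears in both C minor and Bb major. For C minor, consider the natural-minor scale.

Cm, Eb, Gm, Bb

Triads in C minor (natural minor): Cm (i), Ddim (ii°), Eb (III), Fm (iv), Gm (v), Ab (VI), Bb (VII).
Triads in Bb major: Bb (I), Cm (ii), Dm (iii), Eb (IV), F (V), Gm (vi), Adim (vii°).
Shared triads with their functions: Cm (i in C minor, ii in Bb major); Eb (III in C minor, IV in Bb major); Gm (v in C minor, vi in Bb major); Bb (VII in C minor, I in Bb major).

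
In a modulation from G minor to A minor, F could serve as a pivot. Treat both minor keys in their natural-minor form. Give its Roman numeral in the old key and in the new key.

VII in G minor; VI in A minor

The scale of G minor (natural minor) is G A Bb C D Eb F; F is degree 7, and the triad built there (F-A-C) is major, so it is VII.
The scale of A minor (natural minor) is A B C D E F G; F is degree 6, and the triad built there (F-A-C) is major, so it is VI.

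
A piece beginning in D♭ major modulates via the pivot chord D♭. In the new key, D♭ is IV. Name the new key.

A♭ major

The numeral IV denotes a major triad on scale degree 4. With D♭ on degree 4, the tonic of the new key is A♭.
Degree 4 carries a major triad in major keys, so the destination is A♭ major.
Check: the diatonic triads of A♭ major are A♭ (I), B♭m (ii), Cm (iii), D♭ (IV), E♭ (V), Fm (vi), Gdim (vii°) — D♭ is indeed IV.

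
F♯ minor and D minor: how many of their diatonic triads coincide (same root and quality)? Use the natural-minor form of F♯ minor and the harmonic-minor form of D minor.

1

Diatonic triads of F♯ minor (natural minor): F♯ minor (i), G♯ diminished (ii°), A major (III), B minor (iv), C♯ minor (v), D major (VI), E major (VII).
Diatonic triads of D minor (harmonic minor): D minor (i), E diminished (ii°), F augmented (III+), G minor (iv), A major (V), B♭ major (VI), C♯ diminished (vii°).
Matching root and quality in both lists: A major.
That gives 1 common triad.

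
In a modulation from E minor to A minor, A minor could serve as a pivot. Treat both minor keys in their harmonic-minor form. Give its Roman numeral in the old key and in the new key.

The scale of E minor (harmonic minor) is E F# G A B C D#; A is degree 4, and the triad built there (A-C-E) is minor, so it is iv.
The scale of A minor (harmonic minor) is A B C D E F G#; A is degree 1, and the triad built there (A-C-E) is minor, so it is i.

iv in E minor; i in A minor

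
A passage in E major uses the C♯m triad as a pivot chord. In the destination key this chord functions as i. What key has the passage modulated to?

C♯ minor

The numeral i denotes a minor triad on scale degree 1. With C♯ on degree 1, the tonic of the new key is C♯.
Degree 1 carries a minor triad in minor keys, so the destination is C♯ minor.
Check: the diatonic triads of C♯ minor (natural minor) are C♯m (i), D♯dim (ii°), E (III), F♯m (iv), G♯m (v), A (VI), B (VII) — C♯m is indeed i.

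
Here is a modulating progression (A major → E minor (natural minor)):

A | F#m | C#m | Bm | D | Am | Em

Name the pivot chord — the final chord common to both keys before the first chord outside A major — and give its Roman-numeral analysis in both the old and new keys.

Chords diatonic to A major: A, Bm, C#m, D, E, F#m, G#dim.
Reading the progression, the first chord not in that set is Am, so the modulation leaves A major there.
The chord immediately before Am is D, which is diatonic to both keys: IV in A major and VII in E minor.

D — IV in A major, VII in E minor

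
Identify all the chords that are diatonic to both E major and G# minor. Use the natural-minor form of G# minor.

Triads in E major: E major (I), F# minor (ii), G# minor (iii), A major (IV), B major (V), C# minor (vi), D# diminished (vii°).
Triads in G# minor (natural minor): G# minor (i), A# diminished (ii°), B major (III), C# minor (iv), D# minor (v), E major (VI), F# major (VII).
Shared triads with their functions: E major (I in E major, VI in G# minor); G# minor (iii in E major, i in G# minor); B major (V in E major, III in G# minor); C# minor (vi in E major, iv in G# minor).

E, G#m, B, C#m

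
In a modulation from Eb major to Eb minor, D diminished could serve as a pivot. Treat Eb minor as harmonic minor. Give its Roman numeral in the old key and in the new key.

vii° in Eb major; vii° in Eb minor

The scale of Eb major is Eb F G Ab Bb C D; D is degree 7, and the triad built there (D-F-Ab) is diminished, so it is vii°.
The scale of Eb minor (harmonic minor) is Eb F Gb Ab Bb Cb D; D is degree 7, and the triad built there (D-F-Ab) is diminished, so it is vii°.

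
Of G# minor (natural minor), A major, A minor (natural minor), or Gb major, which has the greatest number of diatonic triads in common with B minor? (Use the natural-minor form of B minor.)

Triads of B minor (natural minor): Bm (i), C#dim (ii°), D (III), Em (iv), F#m (v), G (VI), A (VII).
G# minor (natural minor) shares 0: none.
A major shares 4: Bm, D, F#m, A.
A minor (natural minor) shares 2: Em, G.
Gb major shares 0: none.
The most common triads (4) are shared with A major.

A major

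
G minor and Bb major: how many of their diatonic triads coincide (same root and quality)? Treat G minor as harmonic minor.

Diatonic triads of G minor (harmonic minor): Gm (i), Adim (ii°), Bbaug (III+), Cm (iv), D (V), Eb (VI), F#dim (vii°).
Diatonic triads of Bb major: Bb (I), Cm (ii), Dm (iii), Eb (IV), F (V), Gm (vi), Adim (vii°).
Matching root and quality in both lists: Gm, Adim, Cm, Eb.
That gives 4 common triads.

4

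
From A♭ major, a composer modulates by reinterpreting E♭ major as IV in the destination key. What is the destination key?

B♭ major

The numeral IV denotes a major triad on scale degree 4. With E♭ on degree 4, the tonic of the new key is B♭.
Degree 4 carries a major triad in major keys, so the destination is B♭ major.
Check: the diatonic triads of B♭ major are B♭ (I), Cm (ii), Dm (iii), E♭ (IV), F (V), Gm (vi), Adim (vii°) — E♭ major is indeed IV.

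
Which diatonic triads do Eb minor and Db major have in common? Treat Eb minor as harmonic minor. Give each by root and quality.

Ebm

Triads in Eb minor (harmonic minor): Ebm (i), Fdim (ii°), Gbaug (III+), Abm (iv), Bb (V), Cb (VI), Ddim (vii°).
Triads in Db major: Db (I), Ebm (ii), Fm (iii), Gb (IV), Ab (V), Bbm (vi), Cdim (vii°).
Shared triads with their functions: Ebm (i in Eb minor, ii in Db major).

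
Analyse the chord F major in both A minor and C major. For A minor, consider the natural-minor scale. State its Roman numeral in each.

The scale of A minor (natural minor) is A B C D E F G; F is degree 6, and the triad built there (F-A-C) is major, so it is VI.
The scale of C major is C D E F G A B; F is degree 4, and the triad built there (F-A-C) is major, so it is IV.

VI in A minor; IV in C major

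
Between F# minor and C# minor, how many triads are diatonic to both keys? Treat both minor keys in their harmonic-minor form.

1

Diatonic triads of F# minor (harmonic minor): F# minor (i), G# diminished (ii°), A augmented (III+), B minor (iv), C# major (V), D major (VI), E# diminished (vii°).
Diatonic triads of C# minor (harmonic minor): C# minor (i), D# diminished (ii°), E augmented (III+), F# minor (iv), G# major (V), A major (VI), B# diminished (vii°).
Matching root and quality in both lists: F# minor.
That gives 1 common triad.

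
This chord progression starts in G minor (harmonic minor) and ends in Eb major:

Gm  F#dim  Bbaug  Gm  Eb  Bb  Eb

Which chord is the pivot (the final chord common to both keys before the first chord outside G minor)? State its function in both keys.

Chords diatonic to G minor: Gm, Adim, Bbaug, Cm, D, Eb, F#dim.
Reading the progression, the first chord not in that set is Bb, so the modulation leaves G minor there.
The chord immediately before Bb is Eb, which is diatonic to both keys: VI in G minor and I in Eb major.

Eb — VI in G minor, I in Eb major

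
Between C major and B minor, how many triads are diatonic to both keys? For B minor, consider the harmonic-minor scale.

2

Diatonic triads of C major: C major (I), D minor (ii), E minor (iii), F major (IV), G major (V), A minor (vi), B diminished (vii°).
Diatonic triads of B minor (harmonic minor): B minor (i), C# diminished (ii°), D augmented (III+), E minor (iv), F# major (V), G major (VI), A# diminished (vii°).
Matching root and quality in both lists: E minor, G major.
That gives 2 common triads.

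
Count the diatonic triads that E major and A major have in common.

4

Diatonic triads of E major: E (I), F#m (ii), G#m (iii), A (IV), B (V), C#m (vi), D#dim (vii°).
Diatonic triads of A major: A (I), Bm (ii), C#m (iii), D (IV), E (V), F#m (vi), G#dim (vii°).
Matching root and quality in both lists: E, F#m, A, C#m.
That gives 4 common triads.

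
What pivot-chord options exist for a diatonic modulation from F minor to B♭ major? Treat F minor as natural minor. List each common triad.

Cm, E♭

Triads in F minor (natural minor): Fm (i), Gdim (ii°), A♭ (III), B♭m (iv), Cm (v), D♭ (VI), E♭ (VII).
Triads in B♭ major: B♭ (I), Cm (ii), Dm (iii), E♭ (IV), F (V), Gm (vi), Adim (vii°).
Shared triads with their functions: Cm (v in F minor, ii in B♭ major); E♭ (VII in F minor, IV in B♭ major).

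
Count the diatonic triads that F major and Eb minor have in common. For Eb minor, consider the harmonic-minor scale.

1

Diatonic triads of F major: F major (I), G minor (ii), A minor (iii), Bb major (IV), C major (V), D minor (vi), E diminished (vii°).
Diatonic triads of Eb minor (harmonic minor): Eb minor (i), F diminished (ii°), Gb augmented (III+), Ab minor (iv), Bb major (V), Cb major (VI), D diminished (vii°).
Matching root and quality in both lists: Bb major.
That gives 1 common triad.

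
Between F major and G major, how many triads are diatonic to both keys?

Diatonic triads of F major: F (I), Gm (ii), Am (iii), Bb (IV), C (V), Dm (vi), Edim (vii°).
Diatonic triads of G major: G (I), Am (ii), Bm (iii), C (IV), D (V), Em (vi), F#dim (vii°).
Matching root and quality in both lists: Am, C.
That gives 2 common triads.

2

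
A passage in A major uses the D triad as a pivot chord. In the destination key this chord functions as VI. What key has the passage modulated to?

The numeral VI denotes a major triad on scale degree 6. With D on degree 6, the tonic of the new key is F#.
Degree 6 carries a major triad in minor keys, so the destination is F# minor.
Check: the diatonic triads of F# minor (natural minor) are F#m (i), G#dim (ii°), A (III), Bm (iv), C#m (v), D (VI), E (VII) — D is indeed VI.

F# minor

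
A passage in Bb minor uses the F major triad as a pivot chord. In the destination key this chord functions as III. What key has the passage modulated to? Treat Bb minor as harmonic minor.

D minor

The numeral III denotes a major triad on scale degree 3. With F on degree 3, the tonic of the new key is D.
Degree 3 carries a major triad in natural-minor keys, so the destination is D minor.
Check: the diatonic triads of D minor (natural minor) are Dm (i), Edim (ii°), F (III), Gm (iv), Am (v), Bb (VI), C (VII) — F major is indeed III.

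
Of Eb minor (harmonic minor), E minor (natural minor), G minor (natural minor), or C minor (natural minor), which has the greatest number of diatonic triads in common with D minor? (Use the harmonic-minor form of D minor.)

G minor

Triads of D minor (harmonic minor): D minor (i), E diminished (ii°), F augmented (III+), G minor (iv), A major (V), Bb major (VI), C# diminished (vii°).
Eb minor (harmonic minor) shares 1: Bb.
E minor (natural minor) shares 0: none.
G minor (natural minor) shares 3: Dm, Gm, Bb.
C minor (natural minor) shares 2: Gm, Bb.
The most common triads (3) are shared with G minor.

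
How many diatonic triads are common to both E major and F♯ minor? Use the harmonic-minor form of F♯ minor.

Diatonic triads of E major: E (I), F♯m (ii), G♯m (iii), A (IV), B (V), C♯m (vi), D♯dim (vii°).
Diatonic triads of F♯ minor (harmonic minor): F♯m (i), G♯dim (ii°), Aaug (III+), Bm (iv), C♯ (V), D (VI), E♯dim (vii°).
Matching root and quality in both lists: F♯m.
That gives 1 common triad.

1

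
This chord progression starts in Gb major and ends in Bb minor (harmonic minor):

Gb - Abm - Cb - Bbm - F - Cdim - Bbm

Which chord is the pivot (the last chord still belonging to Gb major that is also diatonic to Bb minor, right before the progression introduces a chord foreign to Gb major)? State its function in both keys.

Chords diatonic to Gb major: Gb, Abm, Bbm, Cb, Db, Ebm, Fdim.
Reading the progression, the first chord not in that set is F, so the modulation leaves Gb major there.
The chord immediately before F is Bbm, which is diatonic to both keys: iii in Gb major and i in Bb minor.

Bbm — iii in Gb major, i in Bb minor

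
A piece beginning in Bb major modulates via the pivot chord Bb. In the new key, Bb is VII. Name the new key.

C minor

The numeral VII denotes a major triad on scale degree 7. With Bb on degree 7, the tonic of the new key is C.
Degree 7 carries a major triad in natural-minor keys, so the destination is C minor.
Check: the diatonic triads of C minor (natural minor) are Cm (i), Ddim (ii°), Eb (III), Fm (iv), Gm (v), Ab (VI), Bb (VII) — Bb is indeed VII.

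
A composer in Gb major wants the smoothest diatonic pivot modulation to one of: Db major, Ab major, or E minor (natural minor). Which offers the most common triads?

Db major

Triads of Gb major: Gb major (I), Ab minor (ii), Bb minor (iii), Cb major (IV), Db major (V), Eb minor (vi), F diminished (vii°).
Db major shares 4: Gb, Bbm, Db, Ebm.
Ab major shares 2: Bbm, Db.
E minor (natural minor) shares 0: none.
The most common triads (4) are shared with Db major.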